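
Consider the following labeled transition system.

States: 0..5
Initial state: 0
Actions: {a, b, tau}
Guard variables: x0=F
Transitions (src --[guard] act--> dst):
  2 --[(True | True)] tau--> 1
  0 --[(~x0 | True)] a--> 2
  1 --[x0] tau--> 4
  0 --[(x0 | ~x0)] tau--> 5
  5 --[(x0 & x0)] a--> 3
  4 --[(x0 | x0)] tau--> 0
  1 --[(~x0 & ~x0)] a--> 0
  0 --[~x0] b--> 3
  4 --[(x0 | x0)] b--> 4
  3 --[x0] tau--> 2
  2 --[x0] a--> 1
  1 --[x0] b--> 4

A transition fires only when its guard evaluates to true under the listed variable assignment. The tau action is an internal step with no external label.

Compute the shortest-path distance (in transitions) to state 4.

Answer: UNREACHABLE

Analysis:
Layered search for 4:
  depth 0: {0}
  depth 1: {2,3,5}
  depth 2: {1}
4 never appears.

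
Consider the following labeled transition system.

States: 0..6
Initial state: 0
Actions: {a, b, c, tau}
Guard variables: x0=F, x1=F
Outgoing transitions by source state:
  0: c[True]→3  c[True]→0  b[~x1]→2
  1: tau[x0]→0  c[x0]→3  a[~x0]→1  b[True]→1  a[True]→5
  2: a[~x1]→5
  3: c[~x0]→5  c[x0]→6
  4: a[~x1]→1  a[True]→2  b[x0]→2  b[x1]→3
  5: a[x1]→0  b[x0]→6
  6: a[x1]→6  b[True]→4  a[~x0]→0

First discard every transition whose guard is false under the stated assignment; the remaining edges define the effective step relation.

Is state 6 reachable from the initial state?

Answer: UNREACHABLE

Trace:
12 transition(s) survive guard evaluation.
Layer 0: {0}
Layer 1: {2,3}  now seen {0,2,3}
Layer 2: {5}  now seen {0,2,3,5}
Reachable = {0,2,3,5}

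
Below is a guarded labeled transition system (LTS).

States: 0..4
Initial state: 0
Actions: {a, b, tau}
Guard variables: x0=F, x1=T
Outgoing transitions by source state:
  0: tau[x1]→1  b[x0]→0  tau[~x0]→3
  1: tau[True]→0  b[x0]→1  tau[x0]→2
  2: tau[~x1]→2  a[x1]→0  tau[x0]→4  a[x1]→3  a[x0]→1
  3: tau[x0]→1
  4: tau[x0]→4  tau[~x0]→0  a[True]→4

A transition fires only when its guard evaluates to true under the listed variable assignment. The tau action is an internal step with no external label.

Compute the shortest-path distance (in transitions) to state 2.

Answer: UNREACHABLE

Working:
Breadth-first toward 2:
  depth 0: {0}
  depth 1: {1,3}
2 never appears.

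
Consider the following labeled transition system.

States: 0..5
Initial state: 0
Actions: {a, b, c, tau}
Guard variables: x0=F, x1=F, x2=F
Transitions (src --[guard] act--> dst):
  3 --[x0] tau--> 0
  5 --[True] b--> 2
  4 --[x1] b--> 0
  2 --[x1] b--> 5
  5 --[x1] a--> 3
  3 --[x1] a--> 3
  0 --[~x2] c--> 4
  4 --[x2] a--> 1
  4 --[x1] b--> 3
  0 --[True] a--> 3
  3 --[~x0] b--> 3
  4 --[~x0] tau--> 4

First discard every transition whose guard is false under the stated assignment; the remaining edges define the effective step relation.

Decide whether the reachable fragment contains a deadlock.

Answer: DEADLOCK-FREE

Analysis:
R = {0,3,4}
  0: a→3  c→4  [deg 2]
  3: b→3  [deg 1]
  4: tau→4  [deg 1]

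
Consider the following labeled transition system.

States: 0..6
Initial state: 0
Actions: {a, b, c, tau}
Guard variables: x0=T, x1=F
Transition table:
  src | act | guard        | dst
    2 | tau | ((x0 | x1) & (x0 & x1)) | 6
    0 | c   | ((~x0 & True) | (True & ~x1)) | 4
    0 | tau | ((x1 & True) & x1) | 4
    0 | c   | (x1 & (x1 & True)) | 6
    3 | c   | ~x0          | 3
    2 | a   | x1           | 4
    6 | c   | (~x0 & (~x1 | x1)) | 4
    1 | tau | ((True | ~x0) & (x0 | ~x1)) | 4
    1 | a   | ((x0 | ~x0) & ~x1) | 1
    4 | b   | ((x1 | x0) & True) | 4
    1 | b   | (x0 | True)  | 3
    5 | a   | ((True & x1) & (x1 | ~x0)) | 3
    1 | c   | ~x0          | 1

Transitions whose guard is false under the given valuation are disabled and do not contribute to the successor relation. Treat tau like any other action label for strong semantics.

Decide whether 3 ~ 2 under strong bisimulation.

Answer: BISIMILAR

Trace:
Compute ~ classes (split until stable):
  π0 = {{0,1,2,3,4,5,6}}
  π1 = {{0},{1},{2,3,5,6},{4}}
stable after 2 split(s): 4 block(s)
class of 3: {2,3,5,6}; class of 2: {2,3,5,6}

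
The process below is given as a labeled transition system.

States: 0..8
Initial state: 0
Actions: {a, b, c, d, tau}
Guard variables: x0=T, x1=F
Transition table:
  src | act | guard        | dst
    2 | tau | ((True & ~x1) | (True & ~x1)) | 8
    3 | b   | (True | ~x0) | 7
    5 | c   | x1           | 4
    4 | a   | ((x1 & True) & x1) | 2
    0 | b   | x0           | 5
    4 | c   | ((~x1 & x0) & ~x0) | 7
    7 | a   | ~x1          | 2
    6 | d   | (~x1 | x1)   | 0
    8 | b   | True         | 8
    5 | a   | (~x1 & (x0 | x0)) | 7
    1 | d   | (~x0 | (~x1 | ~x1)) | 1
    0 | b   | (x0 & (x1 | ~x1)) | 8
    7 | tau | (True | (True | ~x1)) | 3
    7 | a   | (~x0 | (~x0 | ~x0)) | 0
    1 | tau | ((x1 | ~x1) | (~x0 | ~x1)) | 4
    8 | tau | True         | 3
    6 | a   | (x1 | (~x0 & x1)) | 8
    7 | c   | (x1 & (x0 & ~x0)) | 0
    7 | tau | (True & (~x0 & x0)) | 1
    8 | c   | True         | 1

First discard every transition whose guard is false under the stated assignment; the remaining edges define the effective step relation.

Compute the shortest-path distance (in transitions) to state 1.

Breadth-first toward 1:
  Layer 0: {0}
  Layer 1: {5,8}
  Layer 2: {1,3,7}
1 enters at depth 2; path b·c

Answer: 2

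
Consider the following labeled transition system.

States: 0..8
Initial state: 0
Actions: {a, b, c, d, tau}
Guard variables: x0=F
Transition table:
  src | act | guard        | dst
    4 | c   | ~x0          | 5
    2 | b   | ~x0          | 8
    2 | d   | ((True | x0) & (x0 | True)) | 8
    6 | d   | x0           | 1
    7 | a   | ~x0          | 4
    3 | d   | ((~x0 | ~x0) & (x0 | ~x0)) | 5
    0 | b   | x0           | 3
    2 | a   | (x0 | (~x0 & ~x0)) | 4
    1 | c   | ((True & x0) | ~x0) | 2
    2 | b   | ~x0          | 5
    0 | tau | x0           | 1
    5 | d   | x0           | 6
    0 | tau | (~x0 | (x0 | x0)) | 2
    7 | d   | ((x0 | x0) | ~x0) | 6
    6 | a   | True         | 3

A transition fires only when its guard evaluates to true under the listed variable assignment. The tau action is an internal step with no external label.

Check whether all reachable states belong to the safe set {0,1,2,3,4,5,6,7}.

Allowed set {0,1,2,3,4,5,6,7}
R = {0,2,4,5,8}
  0: safe
  2: safe
  4: safe
  5: safe
  8: VIOLATES
witness against invariant: tau·b → 8

Answer: INVARIANT VIOLATED at state 8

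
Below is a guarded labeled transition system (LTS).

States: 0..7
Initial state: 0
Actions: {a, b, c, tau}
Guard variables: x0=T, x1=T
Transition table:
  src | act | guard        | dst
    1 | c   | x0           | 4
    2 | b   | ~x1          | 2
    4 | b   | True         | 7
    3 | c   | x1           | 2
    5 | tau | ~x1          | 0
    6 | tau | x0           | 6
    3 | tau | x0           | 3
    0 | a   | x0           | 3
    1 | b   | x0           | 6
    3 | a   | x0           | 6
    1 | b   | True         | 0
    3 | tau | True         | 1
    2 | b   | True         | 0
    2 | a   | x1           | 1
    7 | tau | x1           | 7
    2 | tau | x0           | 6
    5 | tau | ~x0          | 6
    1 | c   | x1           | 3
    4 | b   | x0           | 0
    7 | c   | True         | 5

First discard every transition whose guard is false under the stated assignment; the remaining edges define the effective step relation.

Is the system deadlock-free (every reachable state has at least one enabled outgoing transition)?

Answer: DEADLOCK at state 5

Working:
R = {0,1,2,3,4,5,6,7}
  0: a→3  [deg 1]
  1: b→0  b→6  c→3  c→4  [deg 4]
  2: a→1  b→0  tau→6  [deg 3]
  3: a→6  c→2  tau→1  tau→3  [deg 4]
  4: b→0  b→7  [deg 2]
  5: ∅  [STUCK]
  6: tau→6  [deg 1]
  7: c→5  tau→7  [deg 2]
Path to 5: a·tau·c·b·c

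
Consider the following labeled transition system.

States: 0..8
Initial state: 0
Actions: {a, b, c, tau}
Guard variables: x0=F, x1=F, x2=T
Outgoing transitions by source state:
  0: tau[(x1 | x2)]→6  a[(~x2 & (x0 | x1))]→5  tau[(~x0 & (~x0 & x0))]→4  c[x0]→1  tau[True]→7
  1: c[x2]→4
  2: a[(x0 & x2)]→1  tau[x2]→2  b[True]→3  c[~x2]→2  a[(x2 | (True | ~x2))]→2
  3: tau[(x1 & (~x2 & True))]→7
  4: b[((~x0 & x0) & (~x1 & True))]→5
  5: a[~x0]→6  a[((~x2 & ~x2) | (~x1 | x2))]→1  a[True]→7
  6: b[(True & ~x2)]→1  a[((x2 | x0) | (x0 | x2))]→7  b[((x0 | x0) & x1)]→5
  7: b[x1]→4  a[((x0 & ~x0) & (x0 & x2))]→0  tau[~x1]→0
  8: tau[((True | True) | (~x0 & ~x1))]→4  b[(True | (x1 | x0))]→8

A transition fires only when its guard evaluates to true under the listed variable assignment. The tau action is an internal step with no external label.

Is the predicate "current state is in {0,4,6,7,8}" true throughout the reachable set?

Safe = {0,4,6,7,8}
R = {0,6,7}
  0: ok
  6: ok
  7: ok

Answer: INVARIANT HOLDS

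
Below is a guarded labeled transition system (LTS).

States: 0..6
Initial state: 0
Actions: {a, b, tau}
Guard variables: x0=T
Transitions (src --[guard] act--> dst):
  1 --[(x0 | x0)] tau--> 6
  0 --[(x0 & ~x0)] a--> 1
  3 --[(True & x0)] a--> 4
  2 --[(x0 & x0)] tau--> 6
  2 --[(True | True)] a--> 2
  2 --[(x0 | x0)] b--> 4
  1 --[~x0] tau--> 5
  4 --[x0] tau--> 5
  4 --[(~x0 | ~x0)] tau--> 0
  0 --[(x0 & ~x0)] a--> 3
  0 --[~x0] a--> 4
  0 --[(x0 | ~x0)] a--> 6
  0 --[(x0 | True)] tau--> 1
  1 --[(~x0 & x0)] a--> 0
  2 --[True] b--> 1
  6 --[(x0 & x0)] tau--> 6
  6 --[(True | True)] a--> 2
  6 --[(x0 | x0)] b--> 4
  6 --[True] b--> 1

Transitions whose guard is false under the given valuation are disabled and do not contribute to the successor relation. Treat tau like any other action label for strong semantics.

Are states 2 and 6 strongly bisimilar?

Compute ~ classes (split until stable):
  round 0: {{0,1,2,3,4,5,6}}
  round 1: {{0},{1,4},{2,6},{3},{5}}
  round 2: {{0},{1},{2,6},{3},{4},{5}}
6 equivalence class(es) (converged in 3)
class of 2: {2,6}; class of 6: {2,6}

Answer: BISIMILAR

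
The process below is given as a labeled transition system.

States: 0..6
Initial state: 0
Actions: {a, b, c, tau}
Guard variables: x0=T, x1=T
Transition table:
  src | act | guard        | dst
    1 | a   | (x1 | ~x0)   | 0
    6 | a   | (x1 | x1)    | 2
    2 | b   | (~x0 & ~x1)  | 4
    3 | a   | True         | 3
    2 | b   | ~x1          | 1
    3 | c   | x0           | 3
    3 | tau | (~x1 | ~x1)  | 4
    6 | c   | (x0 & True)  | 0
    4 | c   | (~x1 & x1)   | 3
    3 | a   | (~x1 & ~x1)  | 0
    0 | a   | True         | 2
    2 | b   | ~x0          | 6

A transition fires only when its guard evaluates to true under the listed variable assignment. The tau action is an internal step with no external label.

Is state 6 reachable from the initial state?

6 transition(s) survive guard evaluation.
L0 = {0}
L1 = {2}  total {0,2}
Reach set: {0,2}

Answer: UNREACHABLE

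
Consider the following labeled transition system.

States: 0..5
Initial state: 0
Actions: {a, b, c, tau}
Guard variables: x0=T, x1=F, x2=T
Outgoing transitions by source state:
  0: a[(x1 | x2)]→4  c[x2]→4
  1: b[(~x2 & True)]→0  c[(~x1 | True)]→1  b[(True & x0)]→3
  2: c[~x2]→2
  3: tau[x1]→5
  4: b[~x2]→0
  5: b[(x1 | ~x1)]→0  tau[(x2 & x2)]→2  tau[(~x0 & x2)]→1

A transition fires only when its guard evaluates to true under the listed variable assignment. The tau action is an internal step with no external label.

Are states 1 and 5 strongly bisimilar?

Refine partition for ~:
  π0 = {{0,1,2,3,4,5}}
  π1 = {{0},{1},{2,3,4},{5}}
4 equivalence class(es) (converged in 2)
1∈{1}, 5∈{5}

Answer: NOT BISIMILAR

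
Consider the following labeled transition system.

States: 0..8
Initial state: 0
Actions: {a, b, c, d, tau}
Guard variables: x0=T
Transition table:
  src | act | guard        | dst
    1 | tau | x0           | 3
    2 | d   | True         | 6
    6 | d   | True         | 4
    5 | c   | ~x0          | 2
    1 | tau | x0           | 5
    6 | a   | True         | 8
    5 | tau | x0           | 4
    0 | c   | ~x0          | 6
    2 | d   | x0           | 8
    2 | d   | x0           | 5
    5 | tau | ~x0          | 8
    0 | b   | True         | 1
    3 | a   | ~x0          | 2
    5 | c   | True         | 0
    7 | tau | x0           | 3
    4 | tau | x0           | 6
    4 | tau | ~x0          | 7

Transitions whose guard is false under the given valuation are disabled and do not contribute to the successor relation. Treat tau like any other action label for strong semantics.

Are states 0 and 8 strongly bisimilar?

Compute ~ classes (split until stable):
  π0 = {{0,1,2,3,4,5,6,7,8}}
  π1 = {{0},{1,4,7},{2},{3,8},{5},{6}}
  π2 = {{0},{1},{2},{3,8},{4},{5},{6},{7}}
8 equivalence class(es) (converged in 3)
[0]={0}  [8]={3,8}

Answer: NOT BISIMILAR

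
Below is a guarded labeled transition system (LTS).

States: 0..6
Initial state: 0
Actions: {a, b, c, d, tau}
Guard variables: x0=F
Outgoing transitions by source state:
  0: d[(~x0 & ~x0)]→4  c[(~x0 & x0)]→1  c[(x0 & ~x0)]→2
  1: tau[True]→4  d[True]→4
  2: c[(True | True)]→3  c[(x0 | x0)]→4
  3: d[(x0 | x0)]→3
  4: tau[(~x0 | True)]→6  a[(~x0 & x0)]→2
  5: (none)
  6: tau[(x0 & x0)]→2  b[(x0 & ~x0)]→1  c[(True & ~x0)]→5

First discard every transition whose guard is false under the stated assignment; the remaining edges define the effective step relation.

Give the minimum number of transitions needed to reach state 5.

Layered search for 5:
  depth 0: {0}
  depth 1: {4}
  depth 2: {6}
  depth 3: {5}
5 enters at depth 3; path d·tau·c

Answer: 3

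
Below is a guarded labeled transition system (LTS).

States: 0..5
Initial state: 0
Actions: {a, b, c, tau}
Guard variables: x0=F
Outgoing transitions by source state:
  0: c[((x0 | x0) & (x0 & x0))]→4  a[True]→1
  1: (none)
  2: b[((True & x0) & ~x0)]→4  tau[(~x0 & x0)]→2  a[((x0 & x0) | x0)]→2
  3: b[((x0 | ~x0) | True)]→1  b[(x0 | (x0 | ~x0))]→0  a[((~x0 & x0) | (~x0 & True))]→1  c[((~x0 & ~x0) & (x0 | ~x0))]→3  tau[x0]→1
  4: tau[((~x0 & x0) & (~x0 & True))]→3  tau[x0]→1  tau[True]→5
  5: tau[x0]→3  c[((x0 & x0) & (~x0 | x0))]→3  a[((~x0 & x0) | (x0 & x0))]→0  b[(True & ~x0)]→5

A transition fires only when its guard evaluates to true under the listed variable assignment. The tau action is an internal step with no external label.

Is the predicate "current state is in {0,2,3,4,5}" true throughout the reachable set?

Answer: INVARIANT VIOLATED at state 1

Analysis:
Inv-set: {0,2,3,4,5}
R = {0,1}
  0: ✓
  1: outside
reach 1 via a — violates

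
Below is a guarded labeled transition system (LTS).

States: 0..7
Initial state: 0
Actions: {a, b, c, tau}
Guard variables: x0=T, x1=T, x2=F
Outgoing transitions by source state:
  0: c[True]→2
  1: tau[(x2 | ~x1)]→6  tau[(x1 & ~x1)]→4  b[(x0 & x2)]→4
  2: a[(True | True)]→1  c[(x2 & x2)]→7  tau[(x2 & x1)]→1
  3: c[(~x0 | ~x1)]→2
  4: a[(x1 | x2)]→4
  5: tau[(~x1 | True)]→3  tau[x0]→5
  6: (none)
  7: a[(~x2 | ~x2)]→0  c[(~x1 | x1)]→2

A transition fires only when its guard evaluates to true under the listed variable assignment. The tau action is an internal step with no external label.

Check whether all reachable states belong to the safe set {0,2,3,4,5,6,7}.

Answer: INVARIANT VIOLATED at state 1

Working:
Safe = {0,2,3,4,5,6,7}
R = {0,1,2}
  0: safe
  1: outside
  2: safe
counterexample path to 1: c·a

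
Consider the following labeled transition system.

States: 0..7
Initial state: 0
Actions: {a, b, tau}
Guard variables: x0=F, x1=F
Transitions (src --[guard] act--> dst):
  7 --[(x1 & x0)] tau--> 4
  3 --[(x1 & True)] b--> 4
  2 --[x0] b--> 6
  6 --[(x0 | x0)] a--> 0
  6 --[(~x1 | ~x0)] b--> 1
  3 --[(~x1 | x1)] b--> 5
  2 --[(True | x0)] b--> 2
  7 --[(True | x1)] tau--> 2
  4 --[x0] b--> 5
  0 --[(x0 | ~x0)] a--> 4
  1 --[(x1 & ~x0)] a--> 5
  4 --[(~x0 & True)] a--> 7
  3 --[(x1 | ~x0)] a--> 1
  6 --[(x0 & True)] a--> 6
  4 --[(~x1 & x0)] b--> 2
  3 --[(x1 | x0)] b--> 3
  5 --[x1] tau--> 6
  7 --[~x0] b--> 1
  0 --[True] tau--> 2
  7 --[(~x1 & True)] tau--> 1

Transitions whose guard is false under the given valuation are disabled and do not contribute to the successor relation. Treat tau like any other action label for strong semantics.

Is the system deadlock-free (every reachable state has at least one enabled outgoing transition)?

Answer: DEADLOCK at state 1

Analysis:
Reach set: {0,1,2,4,7}
  0: a→4  tau→2  [2 out]
  1: ∅  [STUCK]
  2: b→2  [1 out]
  4: a→7  [1 out]
  7: b→1  tau→1  tau→2  [3 out]
witness 1: a·a·tau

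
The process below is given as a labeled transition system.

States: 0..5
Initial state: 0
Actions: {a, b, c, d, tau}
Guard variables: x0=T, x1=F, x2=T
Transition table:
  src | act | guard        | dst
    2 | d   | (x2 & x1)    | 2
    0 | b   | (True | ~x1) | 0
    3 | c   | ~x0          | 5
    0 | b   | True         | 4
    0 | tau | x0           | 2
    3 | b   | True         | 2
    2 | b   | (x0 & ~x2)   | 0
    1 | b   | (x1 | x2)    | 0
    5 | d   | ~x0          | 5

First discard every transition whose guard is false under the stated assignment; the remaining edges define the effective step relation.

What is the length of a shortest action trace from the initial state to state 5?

Breadth-first toward 5:
  depth 0: {0}
  depth 1: {2,4}
5 never appears.

Answer: UNREACHABLE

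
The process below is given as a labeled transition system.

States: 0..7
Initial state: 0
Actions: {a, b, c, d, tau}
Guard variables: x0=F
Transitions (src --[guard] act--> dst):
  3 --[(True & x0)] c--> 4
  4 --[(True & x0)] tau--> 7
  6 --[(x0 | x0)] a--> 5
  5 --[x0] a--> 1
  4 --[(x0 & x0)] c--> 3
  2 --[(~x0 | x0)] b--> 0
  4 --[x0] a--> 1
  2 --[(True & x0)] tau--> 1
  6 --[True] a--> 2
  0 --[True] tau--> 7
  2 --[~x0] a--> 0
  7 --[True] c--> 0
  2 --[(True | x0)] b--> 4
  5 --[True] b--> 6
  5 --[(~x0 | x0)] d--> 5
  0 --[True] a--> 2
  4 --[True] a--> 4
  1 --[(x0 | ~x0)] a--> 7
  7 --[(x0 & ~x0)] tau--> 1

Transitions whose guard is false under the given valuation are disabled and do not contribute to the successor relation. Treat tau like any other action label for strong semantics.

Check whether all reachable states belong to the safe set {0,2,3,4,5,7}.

Allowed set {0,2,3,4,5,7}
R = {0,2,4,7}
  0: safe
  2: safe
  4: safe
  7: safe

Answer: INVARIANT HOLDS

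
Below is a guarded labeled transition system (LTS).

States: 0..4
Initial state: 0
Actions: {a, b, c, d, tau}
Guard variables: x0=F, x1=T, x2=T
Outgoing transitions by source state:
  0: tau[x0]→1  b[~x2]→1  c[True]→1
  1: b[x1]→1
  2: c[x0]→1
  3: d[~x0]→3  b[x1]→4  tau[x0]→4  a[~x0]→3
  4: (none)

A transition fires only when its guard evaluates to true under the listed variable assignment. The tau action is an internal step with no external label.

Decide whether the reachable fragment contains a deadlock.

R = {0,1}
  0: c→1  [deg 1]
  1: b→1  [deg 1]

Answer: DEADLOCK-FREE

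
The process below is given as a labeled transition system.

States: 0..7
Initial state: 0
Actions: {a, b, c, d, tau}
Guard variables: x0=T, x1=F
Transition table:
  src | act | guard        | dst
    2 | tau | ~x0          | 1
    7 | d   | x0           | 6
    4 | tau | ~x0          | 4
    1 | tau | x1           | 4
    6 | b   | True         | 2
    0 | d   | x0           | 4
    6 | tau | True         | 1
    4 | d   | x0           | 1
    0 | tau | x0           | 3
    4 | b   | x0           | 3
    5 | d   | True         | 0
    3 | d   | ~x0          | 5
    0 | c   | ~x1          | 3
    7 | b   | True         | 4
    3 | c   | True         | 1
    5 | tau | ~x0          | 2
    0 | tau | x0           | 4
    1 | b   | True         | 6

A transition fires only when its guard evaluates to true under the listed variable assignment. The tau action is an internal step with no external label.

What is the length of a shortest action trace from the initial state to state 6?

Breadth-first toward 6:
  Layer 0: {0}
  Layer 1: {3,4}
  Layer 2: {1}
  Layer 3: {6}
first hit 6 at d=3 via c·c·b

Answer: 3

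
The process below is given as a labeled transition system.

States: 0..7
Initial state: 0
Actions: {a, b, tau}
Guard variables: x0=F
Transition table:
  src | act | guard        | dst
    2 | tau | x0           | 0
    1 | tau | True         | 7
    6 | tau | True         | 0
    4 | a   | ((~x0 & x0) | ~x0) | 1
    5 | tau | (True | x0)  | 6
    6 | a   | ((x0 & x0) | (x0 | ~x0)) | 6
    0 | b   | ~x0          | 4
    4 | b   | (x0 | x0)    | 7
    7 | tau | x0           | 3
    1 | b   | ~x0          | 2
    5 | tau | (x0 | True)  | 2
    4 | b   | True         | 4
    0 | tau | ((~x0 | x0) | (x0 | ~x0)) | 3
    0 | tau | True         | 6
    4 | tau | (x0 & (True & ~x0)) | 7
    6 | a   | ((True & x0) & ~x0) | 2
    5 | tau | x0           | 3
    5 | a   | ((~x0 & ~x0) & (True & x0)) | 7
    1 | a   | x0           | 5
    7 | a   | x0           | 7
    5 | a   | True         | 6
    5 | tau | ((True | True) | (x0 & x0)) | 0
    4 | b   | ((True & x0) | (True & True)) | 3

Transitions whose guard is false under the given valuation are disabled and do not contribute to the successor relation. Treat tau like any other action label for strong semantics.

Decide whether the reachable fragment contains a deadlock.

Reach set: {0,1,2,3,4,6,7}
  0: b→4  tau→3  tau→6  [3 out]
  1: b→2  tau→7  [2 out]
  2: ∅  [STUCK]
  3: ∅  [STUCK]
  4: a→1  b→3  b→4  [3 out]
  6: a→6  tau→0  [2 out]
  7: ∅  [STUCK]
trace reaching 2: b·a·b

Answer: DEADLOCK at state 2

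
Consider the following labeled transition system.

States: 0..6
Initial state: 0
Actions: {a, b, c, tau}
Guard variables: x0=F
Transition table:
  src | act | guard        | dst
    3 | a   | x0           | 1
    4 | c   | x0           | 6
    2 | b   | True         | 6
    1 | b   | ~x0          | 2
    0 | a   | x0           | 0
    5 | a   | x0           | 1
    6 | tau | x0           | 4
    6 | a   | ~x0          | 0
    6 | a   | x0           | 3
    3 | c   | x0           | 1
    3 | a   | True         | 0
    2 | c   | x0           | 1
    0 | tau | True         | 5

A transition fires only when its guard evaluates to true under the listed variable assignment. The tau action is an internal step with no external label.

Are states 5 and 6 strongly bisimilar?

Bisimulation quotient by refinement:
  P[0] = {{0,1,2,3,4,5,6}}
  P[1] = {{0},{1,2},{3,6},{4,5}}
  P[2] = {{0},{1},{2},{3,6},{4,5}}
stable after 3 split(s): 5 block(s)
5∈{4,5}, 6∈{3,6}

Answer: NOT BISIMILAR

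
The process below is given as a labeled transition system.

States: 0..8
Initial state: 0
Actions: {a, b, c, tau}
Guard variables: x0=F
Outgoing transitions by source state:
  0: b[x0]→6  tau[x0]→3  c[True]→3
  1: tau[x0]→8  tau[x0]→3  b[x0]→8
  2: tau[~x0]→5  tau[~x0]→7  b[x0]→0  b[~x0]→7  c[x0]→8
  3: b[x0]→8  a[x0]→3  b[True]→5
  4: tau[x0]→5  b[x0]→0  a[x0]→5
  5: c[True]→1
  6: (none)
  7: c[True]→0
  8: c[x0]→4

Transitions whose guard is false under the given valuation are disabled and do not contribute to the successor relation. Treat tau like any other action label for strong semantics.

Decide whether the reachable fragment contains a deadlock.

Answer: DEADLOCK at state 1

Working:
R = {0,1,3,5}
  0: c→3  [1 exit(s)]
  1: ∅  [no exit]
  3: b→5  [1 exit(s)]
  5: c→1  [1 exit(s)]
Path to 1: c·b·c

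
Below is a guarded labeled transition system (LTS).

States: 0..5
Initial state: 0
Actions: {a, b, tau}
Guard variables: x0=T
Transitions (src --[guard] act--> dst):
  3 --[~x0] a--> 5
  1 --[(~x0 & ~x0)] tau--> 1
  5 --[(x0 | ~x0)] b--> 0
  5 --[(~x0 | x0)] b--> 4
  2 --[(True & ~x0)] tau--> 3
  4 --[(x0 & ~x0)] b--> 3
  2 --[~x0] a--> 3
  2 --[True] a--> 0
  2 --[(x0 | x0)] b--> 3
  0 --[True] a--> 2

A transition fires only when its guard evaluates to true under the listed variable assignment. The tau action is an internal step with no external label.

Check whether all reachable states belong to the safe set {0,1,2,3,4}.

Safe = {0,1,2,3,4}
R = {0,2,3}
  0: ✓
  2: ✓
  3: ✓

Answer: INVARIANT HOLDS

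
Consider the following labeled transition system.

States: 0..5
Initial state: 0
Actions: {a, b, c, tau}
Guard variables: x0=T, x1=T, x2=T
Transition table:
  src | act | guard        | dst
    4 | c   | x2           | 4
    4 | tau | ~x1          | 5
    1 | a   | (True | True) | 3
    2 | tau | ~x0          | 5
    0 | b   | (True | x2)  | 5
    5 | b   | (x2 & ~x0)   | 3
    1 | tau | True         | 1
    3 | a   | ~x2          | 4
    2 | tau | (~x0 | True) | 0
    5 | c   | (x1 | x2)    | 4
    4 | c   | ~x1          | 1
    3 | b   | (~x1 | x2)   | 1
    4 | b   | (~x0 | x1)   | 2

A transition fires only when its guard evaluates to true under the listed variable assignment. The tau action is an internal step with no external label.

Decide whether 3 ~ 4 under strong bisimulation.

Refine partition for ~:
  π0 = {{0,1,2,3,4,5}}
  π1 = {{0,3},{1},{2},{4},{5}}
  π2 = {{0},{1},{2},{3},{4},{5}}
Fixed point at round 3; 6 class(es).
3∈{3}, 4∈{4}

Answer: NOT BISIMILAR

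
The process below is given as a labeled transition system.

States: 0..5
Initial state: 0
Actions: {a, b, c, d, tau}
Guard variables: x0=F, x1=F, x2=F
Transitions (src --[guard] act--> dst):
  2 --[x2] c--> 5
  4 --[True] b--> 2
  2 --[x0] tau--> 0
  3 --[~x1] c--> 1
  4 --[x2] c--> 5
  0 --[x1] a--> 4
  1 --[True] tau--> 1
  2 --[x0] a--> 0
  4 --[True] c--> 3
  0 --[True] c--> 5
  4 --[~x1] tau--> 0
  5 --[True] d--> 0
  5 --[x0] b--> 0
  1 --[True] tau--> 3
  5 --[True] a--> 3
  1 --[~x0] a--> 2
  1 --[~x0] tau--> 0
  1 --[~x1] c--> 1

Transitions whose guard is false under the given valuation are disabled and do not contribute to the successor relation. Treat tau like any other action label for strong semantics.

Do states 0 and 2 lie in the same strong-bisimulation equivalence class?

Answer: NOT BISIMILAR

Working:
Bisimulation quotient by refinement:
  P[0] = {{0,1,2,3,4,5}}
  P[1] = {{0,3},{1},{2},{4},{5}}
  P[2] = {{0},{1},{2},{3},{4},{5}}
Fixed point at round 3; 6 class(es).
0∈{0}, 2∈{2}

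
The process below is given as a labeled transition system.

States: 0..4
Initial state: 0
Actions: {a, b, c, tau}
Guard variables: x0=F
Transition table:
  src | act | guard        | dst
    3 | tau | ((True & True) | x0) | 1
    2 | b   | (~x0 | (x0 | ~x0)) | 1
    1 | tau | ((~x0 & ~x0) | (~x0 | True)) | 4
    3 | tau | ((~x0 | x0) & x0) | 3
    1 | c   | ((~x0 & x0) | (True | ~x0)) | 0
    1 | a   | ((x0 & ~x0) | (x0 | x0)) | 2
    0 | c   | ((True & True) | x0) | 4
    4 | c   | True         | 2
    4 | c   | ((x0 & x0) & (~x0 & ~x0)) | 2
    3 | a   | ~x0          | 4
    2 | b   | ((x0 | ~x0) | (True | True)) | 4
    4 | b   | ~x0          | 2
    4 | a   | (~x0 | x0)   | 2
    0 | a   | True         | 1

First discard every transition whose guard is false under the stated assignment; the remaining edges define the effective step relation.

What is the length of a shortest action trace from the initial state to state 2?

Layered search for 2:
  Layer 0: {0}
  Layer 1: {1,4}
  Layer 2: {2}
first hit 2 at d=2 via c·a

Answer: 2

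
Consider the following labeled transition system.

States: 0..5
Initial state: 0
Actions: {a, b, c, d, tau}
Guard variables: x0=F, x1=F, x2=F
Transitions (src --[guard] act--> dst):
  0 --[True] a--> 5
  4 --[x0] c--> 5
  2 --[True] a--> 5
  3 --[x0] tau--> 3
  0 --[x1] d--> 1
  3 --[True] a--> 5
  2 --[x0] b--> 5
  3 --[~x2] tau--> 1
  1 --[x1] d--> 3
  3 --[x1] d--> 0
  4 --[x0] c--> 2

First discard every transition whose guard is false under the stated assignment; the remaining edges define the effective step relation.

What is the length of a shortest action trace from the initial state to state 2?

Layered search for 2:
  L0 = {0}
  L1 = {5}
2 never appears.

Answer: UNREACHABLE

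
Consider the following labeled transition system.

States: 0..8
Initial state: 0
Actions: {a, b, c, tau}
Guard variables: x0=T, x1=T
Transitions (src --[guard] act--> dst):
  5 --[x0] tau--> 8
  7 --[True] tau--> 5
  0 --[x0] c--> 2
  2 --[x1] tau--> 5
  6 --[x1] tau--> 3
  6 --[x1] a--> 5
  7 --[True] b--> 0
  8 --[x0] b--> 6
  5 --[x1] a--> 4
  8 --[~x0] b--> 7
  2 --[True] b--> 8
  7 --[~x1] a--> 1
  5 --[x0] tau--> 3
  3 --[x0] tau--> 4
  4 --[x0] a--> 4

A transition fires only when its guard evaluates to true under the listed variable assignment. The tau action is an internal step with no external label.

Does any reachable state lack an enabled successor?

R = {0,2,3,4,5,6,8}
  0: c→2  [1 exit(s)]
  2: b→8  tau→5  [2 exit(s)]
  3: tau→4  [1 exit(s)]
  4: a→4  [1 exit(s)]
  5: a→4  tau→3  tau→8  [3 exit(s)]
  6: a→5  tau→3  [2 exit(s)]
  8: b→6  [1 exit(s)]

Answer: DEADLOCK-FREE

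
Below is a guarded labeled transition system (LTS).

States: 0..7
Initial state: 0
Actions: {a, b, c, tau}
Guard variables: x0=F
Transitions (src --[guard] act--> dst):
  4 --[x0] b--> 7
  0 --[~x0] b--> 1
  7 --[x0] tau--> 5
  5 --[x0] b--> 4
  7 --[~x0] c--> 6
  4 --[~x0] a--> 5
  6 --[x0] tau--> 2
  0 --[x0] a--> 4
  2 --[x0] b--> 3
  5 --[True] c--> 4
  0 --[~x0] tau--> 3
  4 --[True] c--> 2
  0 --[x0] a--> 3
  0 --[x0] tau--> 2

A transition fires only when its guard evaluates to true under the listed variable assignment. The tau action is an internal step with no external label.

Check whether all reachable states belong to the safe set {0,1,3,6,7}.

Safe = {0,1,3,6,7}
Reach set: {0,1,3}
  0: ✓
  1: ✓
  3: ✓

Answer: INVARIANT HOLDS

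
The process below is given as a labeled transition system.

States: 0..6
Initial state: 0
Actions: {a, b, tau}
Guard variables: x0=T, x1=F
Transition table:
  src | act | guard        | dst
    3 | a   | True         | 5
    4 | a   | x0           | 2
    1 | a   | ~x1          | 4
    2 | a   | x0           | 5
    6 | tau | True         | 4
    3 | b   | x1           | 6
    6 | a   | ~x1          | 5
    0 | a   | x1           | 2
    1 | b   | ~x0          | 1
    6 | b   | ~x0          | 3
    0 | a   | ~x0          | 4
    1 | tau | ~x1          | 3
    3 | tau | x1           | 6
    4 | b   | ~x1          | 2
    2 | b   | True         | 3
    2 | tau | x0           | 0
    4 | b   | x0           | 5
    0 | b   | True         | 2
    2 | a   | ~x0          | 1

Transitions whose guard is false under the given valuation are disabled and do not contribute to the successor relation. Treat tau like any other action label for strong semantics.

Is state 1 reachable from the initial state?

Answer: UNREACHABLE

Analysis:
Guard filter leaves 12 enabled edge(s).
L0 = {0}
L1 = {2}  cumulative {0,2}
L2 = {3,5}  cumulative {0,2,3,5}
Reach set: {0,2,3,5}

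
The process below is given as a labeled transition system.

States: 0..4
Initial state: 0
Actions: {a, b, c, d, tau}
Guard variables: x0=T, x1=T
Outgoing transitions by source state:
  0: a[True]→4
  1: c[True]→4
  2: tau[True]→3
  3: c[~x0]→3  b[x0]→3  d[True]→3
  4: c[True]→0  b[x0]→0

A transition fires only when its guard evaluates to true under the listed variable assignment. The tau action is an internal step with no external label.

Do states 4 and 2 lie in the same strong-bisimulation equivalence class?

Bisimulation quotient by refinement:
  π0 = {{0,1,2,3,4}}
  π1 = {{0},{1},{2},{3},{4}}
stable after 2 split(s): 5 block(s)
4∈{4}, 2∈{2}

Answer: NOT BISIMILAR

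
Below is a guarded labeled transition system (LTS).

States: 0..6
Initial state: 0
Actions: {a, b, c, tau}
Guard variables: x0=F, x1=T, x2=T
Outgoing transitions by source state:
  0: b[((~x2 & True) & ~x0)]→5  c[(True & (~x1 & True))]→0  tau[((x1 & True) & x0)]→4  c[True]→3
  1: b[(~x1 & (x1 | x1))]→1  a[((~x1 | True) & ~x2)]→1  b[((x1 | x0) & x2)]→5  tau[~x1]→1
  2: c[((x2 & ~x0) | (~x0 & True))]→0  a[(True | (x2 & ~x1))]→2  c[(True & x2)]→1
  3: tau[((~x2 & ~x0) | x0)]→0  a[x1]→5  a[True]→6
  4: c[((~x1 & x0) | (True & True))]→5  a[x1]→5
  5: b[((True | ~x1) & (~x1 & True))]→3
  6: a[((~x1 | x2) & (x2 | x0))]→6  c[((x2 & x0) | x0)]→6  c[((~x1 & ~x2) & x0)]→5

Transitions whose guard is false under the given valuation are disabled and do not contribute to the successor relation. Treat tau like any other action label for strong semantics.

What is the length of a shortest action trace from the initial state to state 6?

BFS to 6:
  Layer 0: {0}
  Layer 1: {3}
  Layer 2: {5,6}
6 enters at depth 2; path c·a

Answer: 2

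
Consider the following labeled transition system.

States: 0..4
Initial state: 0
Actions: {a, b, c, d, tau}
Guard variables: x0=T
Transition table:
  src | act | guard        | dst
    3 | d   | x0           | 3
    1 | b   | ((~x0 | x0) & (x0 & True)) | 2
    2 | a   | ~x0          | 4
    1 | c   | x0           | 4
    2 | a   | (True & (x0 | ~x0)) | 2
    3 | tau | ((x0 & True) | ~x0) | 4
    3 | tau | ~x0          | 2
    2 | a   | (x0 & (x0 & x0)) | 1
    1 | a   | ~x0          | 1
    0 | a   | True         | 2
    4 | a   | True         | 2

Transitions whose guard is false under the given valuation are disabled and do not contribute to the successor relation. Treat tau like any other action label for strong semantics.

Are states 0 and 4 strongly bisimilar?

Answer: BISIMILAR

Trace:
Compute ~ classes (split until stable):
  P[0] = {{0,1,2,3,4}}
  P[1] = {{0,2,4},{1},{3}}
  P[2] = {{0,4},{1},{2},{3}}
stable after 3 split(s): 4 block(s)
0∈{0,4}, 4∈{0,4}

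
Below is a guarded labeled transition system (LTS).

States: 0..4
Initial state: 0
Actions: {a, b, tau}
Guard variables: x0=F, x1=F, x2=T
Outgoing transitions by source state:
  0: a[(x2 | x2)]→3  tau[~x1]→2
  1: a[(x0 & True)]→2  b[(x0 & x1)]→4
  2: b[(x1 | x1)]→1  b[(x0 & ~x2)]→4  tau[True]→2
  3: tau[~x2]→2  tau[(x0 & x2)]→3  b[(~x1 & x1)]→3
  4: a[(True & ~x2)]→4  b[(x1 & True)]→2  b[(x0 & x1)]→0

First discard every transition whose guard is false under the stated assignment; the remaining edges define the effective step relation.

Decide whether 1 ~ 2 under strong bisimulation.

Refine partition for ~:
  P[0] = {{0,1,2,3,4}}
  P[1] = {{0},{1,3,4},{2}}
3 equivalence class(es) (converged in 2)
class of 1: {1,3,4}; class of 2: {2}

Answer: NOT BISIMILAR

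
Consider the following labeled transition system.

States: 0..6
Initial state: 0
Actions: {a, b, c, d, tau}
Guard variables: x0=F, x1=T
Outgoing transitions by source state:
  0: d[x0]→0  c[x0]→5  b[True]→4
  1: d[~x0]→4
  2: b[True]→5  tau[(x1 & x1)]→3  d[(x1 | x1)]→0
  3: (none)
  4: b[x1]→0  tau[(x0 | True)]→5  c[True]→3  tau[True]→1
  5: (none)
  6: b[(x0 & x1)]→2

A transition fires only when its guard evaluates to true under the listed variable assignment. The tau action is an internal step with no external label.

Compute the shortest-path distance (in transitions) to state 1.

Layered search for 1:
  L0 = {0}
  L1 = {4}
  L2 = {1,3,5}
1 enters at depth 2; path b·tau

Answer: 2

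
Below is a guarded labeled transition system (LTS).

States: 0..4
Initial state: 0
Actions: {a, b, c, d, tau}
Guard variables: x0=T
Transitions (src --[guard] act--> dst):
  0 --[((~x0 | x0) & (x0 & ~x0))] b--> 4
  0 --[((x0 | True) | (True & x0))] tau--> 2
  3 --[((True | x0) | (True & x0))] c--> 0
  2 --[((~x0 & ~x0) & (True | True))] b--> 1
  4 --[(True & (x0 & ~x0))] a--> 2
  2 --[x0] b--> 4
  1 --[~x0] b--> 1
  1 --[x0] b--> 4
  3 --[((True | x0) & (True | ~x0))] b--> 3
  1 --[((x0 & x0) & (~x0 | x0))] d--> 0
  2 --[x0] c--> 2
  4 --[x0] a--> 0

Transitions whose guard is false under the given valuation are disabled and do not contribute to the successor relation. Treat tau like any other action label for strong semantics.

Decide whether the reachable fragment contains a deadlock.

Reachable = {0,2,4}
  0: tau→2  [1 out]
  2: b→4  c→2  [2 out]
  4: a→0  [1 out]

Answer: DEADLOCK-FREE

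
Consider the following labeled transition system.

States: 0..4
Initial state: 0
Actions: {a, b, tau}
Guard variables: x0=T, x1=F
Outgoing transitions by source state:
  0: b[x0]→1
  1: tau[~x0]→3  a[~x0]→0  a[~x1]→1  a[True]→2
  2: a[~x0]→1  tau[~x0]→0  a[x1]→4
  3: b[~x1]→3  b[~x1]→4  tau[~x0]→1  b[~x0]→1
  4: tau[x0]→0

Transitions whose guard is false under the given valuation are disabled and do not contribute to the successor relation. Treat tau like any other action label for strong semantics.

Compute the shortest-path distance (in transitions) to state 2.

Answer: 2

Working:
Breadth-first toward 2:
  Layer 0: {0}
  Layer 1: {1}
  Layer 2: {2}
depth(2)=2, e.g. b·a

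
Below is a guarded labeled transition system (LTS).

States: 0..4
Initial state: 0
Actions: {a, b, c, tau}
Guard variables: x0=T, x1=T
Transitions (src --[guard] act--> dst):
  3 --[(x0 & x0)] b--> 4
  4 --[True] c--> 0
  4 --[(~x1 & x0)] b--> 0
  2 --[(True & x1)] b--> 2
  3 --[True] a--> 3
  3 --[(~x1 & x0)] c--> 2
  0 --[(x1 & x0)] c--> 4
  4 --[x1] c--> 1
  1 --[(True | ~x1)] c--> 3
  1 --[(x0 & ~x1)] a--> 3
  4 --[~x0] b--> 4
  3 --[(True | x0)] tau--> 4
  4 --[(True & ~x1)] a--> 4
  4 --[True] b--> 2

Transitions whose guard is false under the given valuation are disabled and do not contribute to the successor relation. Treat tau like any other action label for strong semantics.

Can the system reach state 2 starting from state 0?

Answer: REACHABLE

Analysis:
After dropping false guards: 9 live edges.
L0 = {0}
L1 = {4}  now seen {0,4}
L2 = {1,2}  now seen {0,1,2,4}
L3 = {3}  now seen {0,1,2,3,4}
Reachable = {0,1,2,3,4}
witness 2: c·b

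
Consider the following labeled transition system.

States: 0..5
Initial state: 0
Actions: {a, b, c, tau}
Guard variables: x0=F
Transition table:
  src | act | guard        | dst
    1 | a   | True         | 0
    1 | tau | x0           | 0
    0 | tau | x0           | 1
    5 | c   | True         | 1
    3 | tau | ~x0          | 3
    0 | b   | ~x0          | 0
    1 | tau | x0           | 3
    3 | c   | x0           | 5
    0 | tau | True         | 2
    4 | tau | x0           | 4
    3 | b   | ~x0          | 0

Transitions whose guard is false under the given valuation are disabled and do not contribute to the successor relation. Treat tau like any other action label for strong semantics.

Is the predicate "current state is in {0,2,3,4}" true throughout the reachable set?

Answer: INVARIANT HOLDS

Analysis:
Inv-set: {0,2,3,4}
Reach set: {0,2}
  0: ✓
  2: ✓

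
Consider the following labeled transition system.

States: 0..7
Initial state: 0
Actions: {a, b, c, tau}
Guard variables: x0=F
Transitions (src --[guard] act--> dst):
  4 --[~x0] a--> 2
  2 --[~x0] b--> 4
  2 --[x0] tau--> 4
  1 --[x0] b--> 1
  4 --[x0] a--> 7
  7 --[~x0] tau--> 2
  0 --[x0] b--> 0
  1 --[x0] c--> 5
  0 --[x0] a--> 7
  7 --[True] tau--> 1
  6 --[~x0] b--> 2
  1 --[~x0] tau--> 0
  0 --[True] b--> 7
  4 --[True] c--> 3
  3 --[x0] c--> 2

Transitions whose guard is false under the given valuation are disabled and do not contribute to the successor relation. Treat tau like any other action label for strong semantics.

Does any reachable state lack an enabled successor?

Reachable = {0,1,2,3,4,7}
  0: b→7  [deg 1]
  1: tau→0  [deg 1]
  2: b→4  [deg 1]
  3: ∅  [STUCK]
  4: a→2  c→3  [deg 2]
  7: tau→1  tau→2  [deg 2]
Path to 3: b·tau·b·c

Answer: DEADLOCK at state 3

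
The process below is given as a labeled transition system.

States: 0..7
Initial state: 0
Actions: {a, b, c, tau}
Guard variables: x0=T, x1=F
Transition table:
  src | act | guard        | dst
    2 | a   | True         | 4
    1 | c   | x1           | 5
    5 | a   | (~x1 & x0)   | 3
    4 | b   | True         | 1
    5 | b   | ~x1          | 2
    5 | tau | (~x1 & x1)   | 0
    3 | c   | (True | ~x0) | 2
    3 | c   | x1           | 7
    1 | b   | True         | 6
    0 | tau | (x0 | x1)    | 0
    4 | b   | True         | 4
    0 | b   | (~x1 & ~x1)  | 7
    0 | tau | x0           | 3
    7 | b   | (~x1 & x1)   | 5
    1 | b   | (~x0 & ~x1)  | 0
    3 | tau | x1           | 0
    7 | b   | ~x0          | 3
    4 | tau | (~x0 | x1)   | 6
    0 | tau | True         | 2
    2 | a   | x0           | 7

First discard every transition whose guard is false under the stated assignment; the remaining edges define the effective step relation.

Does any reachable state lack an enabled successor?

Answer: DEADLOCK at state 6

Trace:
R = {0,1,2,3,4,6,7}
  0: b→7  tau→0  tau→2  tau→3  [4 exit(s)]
  1: b→6  [1 exit(s)]
  2: a→4  a→7  [2 exit(s)]
  3: c→2  [1 exit(s)]
  4: b→1  b→4  [2 exit(s)]
  6: ∅  [deadlock]
  7: ∅  [deadlock]
witness 6: tau·a·b·b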